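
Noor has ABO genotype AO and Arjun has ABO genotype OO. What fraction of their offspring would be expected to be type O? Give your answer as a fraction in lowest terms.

ABO cross AO × OO → offspring phenotypes: 1/2 O, 1/2 A.
So P(type O) = 1/2.

1/2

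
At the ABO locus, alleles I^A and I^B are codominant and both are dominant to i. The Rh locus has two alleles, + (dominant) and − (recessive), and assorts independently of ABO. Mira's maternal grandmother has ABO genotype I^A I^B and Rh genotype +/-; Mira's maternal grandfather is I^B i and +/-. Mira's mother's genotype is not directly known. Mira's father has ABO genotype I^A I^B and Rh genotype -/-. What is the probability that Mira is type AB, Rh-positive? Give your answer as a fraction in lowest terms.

3/16

Mira's mother's ABO genotype from I^A I^B × I^B i: 1/4 I^A I^B, 1/4 I^A i, 1/4 I^B I^B, 1/4 I^B i.
Crossing each possibility with the father I^A I^B and summing P(type AB): 1/4·1/2 + 1/4·1/4 + 1/4·1/2 + 1/4·1/4 = 3/8.
Similarly for Rh via the mother's Rh distribution: P(Rh+) = 1/2.
Independent loci: 3/8 × 1/2 = 3/16.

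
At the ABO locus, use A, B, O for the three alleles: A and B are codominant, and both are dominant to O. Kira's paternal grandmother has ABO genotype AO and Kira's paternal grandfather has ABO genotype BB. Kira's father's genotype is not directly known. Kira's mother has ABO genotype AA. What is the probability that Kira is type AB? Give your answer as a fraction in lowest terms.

Kira's father's ABO genotype from AO × BB: 1/2 AB, 1/2 BO.
Crossing each possibility with the mother AA and summing P(type AB): 1/2·1/2 + 1/2·1/2 = 1/2.

1/2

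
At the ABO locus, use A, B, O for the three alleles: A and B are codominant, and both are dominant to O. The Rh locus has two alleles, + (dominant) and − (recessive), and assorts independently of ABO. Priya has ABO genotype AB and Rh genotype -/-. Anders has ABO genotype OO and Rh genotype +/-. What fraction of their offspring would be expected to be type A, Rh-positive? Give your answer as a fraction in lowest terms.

ABO cross AB × OO → offspring phenotypes: 1/2 A, 1/2 B.
Rh cross -/- × +/- → 1/2 Rh+, 1/2 Rh-.
Independent loci: P(type A, Rh-positive) = 1/2 × 1/2 = 1/4.

1/4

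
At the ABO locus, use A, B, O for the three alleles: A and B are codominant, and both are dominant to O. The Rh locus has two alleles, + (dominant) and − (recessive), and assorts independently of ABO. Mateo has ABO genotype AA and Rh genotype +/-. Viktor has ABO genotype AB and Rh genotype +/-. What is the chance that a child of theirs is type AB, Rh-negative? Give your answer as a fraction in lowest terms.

1/8

ABO cross AA × AB → offspring phenotypes: 1/2 A, 1/2 AB.
Rh cross +/- × +/- → 3/4 Rh+, 1/4 Rh-.
Independent loci: P(type AB, Rh-negative) = 1/2 × 1/4 = 1/8.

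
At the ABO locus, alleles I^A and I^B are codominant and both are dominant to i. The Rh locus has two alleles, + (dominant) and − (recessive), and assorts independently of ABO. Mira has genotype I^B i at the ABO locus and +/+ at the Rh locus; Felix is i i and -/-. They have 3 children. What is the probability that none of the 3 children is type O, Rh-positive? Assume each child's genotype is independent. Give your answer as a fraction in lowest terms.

1/8

ABO cross I^B i × i i → 1/2 O, 1/2 B.
Rh cross +/+ × -/- → 1 Rh+; so P(type O, Rh-positive) = 1/2 × 1 = 1/2 per child.
P(not type O, Rh-positive) = 1/2 for one child; (1/2)^3 = 1/8.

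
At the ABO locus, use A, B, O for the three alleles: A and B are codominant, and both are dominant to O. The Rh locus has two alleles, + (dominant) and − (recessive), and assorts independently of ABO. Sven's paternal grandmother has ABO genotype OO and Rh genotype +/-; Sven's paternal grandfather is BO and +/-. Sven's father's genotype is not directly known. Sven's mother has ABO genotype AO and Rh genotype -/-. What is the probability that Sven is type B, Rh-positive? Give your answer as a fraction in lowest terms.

1/16

Sven's father's ABO genotype from OO × BO: 1/2 BO, 1/2 OO.
Crossing each possibility with the mother AO and summing P(type B): 1/2·1/4 + 1/2·0 = 1/8.
Similarly for Rh via the father's Rh distribution: P(Rh+) = 1/2.
Independent loci: 1/8 × 1/2 = 1/16.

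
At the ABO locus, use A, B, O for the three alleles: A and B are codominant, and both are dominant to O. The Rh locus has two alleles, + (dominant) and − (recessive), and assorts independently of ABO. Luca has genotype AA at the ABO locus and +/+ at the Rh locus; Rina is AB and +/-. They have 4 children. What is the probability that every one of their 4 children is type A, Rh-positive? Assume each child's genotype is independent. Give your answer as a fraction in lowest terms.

ABO cross AA × AB → 1/2 A, 1/2 AB.
Rh cross +/+ × +/- → 1 Rh+; so P(type A, Rh-positive) = 1/2 × 1 = 1/2 per child.
All 4 independent: (1/2)^4 = 1/16.

1/16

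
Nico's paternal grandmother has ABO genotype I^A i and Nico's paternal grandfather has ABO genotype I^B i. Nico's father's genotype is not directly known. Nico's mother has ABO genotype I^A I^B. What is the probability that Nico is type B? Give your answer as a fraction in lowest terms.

3/8

Nico's father's ABO genotype from I^A i × I^B i: 1/4 I^A I^B, 1/4 I^A i, 1/4 I^B i, 1/4 i i.
Crossing each possibility with the mother I^A I^B and summing P(type B): 1/4·1/4 + 1/4·1/4 + 1/4·1/2 + 1/4·1/2 = 3/8.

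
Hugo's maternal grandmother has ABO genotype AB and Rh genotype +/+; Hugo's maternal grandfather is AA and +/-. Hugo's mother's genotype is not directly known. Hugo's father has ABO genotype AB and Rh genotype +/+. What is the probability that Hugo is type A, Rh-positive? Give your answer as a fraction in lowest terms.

Hugo's mother's ABO genotype from AB × AA: 1/2 AA, 1/2 AB.
Crossing each possibility with the father AB and summing P(type A): 1/2·1/2 + 1/2·1/4 = 3/8.
Similarly for Rh via the mother's Rh distribution: P(Rh+) = 1.
Independent loci: 3/8 × 1 = 3/8.

3/8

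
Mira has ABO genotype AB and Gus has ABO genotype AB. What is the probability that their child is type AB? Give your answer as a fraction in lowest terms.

1/2

ABO cross AB × AB → offspring phenotypes: 1/4 A, 1/4 B, 1/2 AB.
So P(type AB) = 1/2.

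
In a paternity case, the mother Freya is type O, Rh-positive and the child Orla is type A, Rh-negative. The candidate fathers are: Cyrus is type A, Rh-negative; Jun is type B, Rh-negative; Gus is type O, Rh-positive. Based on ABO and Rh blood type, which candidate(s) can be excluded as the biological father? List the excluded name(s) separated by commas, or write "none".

A candidate is excluded only if no genotype consistent with his phenotype could produce a type A, Rh-negative child with a type O, Rh-positive mother.
Jun (type B, Rh-): no genotype consistent with that phenotype can produce a type-A Rh- child with a type-O mother.
Gus (type O, Rh+): no genotype consistent with that phenotype can produce a type-A Rh- child with a type-O mother.

Jun, Gus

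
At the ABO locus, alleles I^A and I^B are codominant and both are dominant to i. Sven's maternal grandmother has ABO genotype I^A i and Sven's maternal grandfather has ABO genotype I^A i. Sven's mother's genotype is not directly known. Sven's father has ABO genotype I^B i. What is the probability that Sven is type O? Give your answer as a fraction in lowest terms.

1/4

Sven's mother's ABO genotype from I^A i × I^A i: 1/4 I^A I^A, 1/2 I^A i, 1/4 i i.
Crossing each possibility with the father I^B i and summing P(type O): 1/4·0 + 1/2·1/4 + 1/4·1/2 = 1/4.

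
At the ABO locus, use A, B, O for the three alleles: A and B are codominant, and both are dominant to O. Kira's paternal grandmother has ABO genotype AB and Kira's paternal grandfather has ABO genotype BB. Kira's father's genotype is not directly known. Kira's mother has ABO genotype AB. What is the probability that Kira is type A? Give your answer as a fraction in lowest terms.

Kira's father's ABO genotype from AB × BB: 1/2 AB, 1/2 BB.
Crossing each possibility with the mother AB and summing P(type A): 1/2·1/4 + 1/2·0 = 1/8.

1/8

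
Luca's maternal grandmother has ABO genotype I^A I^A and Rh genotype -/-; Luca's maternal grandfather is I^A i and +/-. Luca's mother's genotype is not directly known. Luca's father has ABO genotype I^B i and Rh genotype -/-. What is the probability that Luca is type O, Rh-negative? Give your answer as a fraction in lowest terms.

Luca's mother's ABO genotype from I^A I^A × I^A i: 1/2 I^A I^A, 1/2 I^A i.
Crossing each possibility with the father I^B i and summing P(type O): 1/2·0 + 1/2·1/4 = 1/8.
Similarly for Rh via the mother's Rh distribution: P(Rh-) = 3/4.
Independent loci: 1/8 × 3/4 = 3/32.

3/32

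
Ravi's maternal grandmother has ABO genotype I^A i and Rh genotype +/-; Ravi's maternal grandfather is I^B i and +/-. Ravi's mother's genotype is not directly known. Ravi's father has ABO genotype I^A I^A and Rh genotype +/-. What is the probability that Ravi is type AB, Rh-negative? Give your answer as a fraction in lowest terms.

Ravi's mother's ABO genotype from I^A i × I^B i: 1/4 I^A I^B, 1/4 I^A i, 1/4 I^B i, 1/4 i i.
Crossing each possibility with the father I^A I^A and summing P(type AB): 1/4·1/2 + 1/4·0 + 1/4·1/2 + 1/4·0 = 1/4.
Similarly for Rh via the mother's Rh distribution: P(Rh-) = 1/4.
Independent loci: 1/4 × 1/4 = 1/16.

1/16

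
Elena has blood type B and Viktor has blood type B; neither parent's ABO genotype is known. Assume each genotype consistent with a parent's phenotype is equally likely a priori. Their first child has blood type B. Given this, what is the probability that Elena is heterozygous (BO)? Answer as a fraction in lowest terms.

Possible genotypes: Elena ∈ {BB, BO}; Viktor ∈ {BB, BO}.
Weight each parental genotype pair by prior × P(type-B child):
  BB × BB: posterior weight 4/15.
  BB × BO: posterior weight 4/15.
  BO × BB: posterior weight 4/15.
  BO × BO: posterior weight 1/5.
Sum the posterior weight over pairs where Elena is BO: 7/15.

7/15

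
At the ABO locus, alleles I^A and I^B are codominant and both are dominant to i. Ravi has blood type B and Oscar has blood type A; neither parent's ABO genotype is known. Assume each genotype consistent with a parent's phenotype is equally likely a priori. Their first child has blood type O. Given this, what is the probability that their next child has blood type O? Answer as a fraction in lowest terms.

Possible genotypes: Ravi ∈ {I^B I^B, I^B i}; Oscar ∈ {I^A I^A, I^A i}.
Weight each parental genotype pair by prior × P(type-O child):
  I^B i × I^A i: posterior weight 1; P(next child type O) = 1/4.
Weighted sum = 1/4.

1/4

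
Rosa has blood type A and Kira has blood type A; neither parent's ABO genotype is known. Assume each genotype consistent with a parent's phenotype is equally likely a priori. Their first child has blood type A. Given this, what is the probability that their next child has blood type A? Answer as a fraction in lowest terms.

19/20

Possible genotypes: Rosa ∈ {I^A I^A, I^A i}; Kira ∈ {I^A I^A, I^A i}.
Weight each parental genotype pair by prior × P(type-A child):
  I^A I^A × I^A I^A: posterior weight 4/15; P(next child type A) = 1.
  I^A I^A × I^A i: posterior weight 4/15; P(next child type A) = 1.
  I^A i × I^A I^A: posterior weight 4/15; P(next child type A) = 1.
  I^A i × I^A i: posterior weight 1/5; P(next child type A) = 3/4.
Weighted sum = 19/20.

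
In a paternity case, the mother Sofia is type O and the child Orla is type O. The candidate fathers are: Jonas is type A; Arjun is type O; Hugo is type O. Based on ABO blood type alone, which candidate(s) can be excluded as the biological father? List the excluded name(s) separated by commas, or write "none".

none

A candidate is excluded only if no genotype consistent with his phenotype could produce a type O child with a type O mother.
Every candidate has at least one consistent genotype combination, so none can be excluded.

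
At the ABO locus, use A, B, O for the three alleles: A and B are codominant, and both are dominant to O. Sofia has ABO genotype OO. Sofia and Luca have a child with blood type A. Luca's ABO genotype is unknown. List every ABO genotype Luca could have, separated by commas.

AA, AB, AO

For each candidate genotype of Luca, check whether crossing it with OO can produce every observed child phenotype.
  AA → possible child types {A} ✓
  AB → possible child types {A, B} ✓
  AO → possible child types {O, A} ✓
  BB → possible child types {B} ✗
  BO → possible child types {O, B} ✗
  OO → possible child types {O} ✗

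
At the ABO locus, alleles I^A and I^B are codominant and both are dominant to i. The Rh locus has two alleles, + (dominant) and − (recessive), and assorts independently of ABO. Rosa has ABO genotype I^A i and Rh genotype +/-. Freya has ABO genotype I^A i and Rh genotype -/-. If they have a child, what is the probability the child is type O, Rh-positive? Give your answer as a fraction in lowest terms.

1/8

ABO cross I^A i × I^A i → offspring phenotypes: 1/4 O, 3/4 A.
Rh cross +/- × -/- → 1/2 Rh+, 1/2 Rh-.
Independent loci: P(type O, Rh-positive) = 1/4 × 1/2 = 1/8.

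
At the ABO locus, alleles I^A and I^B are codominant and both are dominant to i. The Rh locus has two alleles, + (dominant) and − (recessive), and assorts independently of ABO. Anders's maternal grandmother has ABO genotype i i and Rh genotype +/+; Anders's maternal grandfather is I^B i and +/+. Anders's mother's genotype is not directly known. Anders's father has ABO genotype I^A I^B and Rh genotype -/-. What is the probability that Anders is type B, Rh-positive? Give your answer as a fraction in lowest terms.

1/2

Anders's mother's ABO genotype from i i × I^B i: 1/2 I^B i, 1/2 i i.
Crossing each possibility with the father I^A I^B and summing P(type B): 1/2·1/2 + 1/2·1/2 = 1/2.
Similarly for Rh via the mother's Rh distribution: P(Rh+) = 1.
Independent loci: 1/2 × 1 = 1/2.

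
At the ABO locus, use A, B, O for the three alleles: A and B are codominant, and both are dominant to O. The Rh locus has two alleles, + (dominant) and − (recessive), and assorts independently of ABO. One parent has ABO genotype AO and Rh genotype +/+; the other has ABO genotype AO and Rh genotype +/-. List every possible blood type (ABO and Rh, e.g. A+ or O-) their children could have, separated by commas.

Gametes from AO × AO give offspring ABO genotypes AA, AO, OO, i.e. phenotypes O, A.
Rh cross +/+ × +/- → phenotypes Rh+.
Combining independently: O+, A+.

O+, A+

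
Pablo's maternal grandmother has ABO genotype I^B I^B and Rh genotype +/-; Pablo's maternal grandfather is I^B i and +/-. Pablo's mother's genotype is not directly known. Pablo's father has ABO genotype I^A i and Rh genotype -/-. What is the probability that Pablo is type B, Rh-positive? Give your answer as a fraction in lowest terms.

Pablo's mother's ABO genotype from I^B I^B × I^B i: 1/2 I^B I^B, 1/2 I^B i.
Crossing each possibility with the father I^A i and summing P(type B): 1/2·1/2 + 1/2·1/4 = 3/8.
Similarly for Rh via the mother's Rh distribution: P(Rh+) = 1/2.
Independent loci: 3/8 × 1/2 = 3/16.

3/16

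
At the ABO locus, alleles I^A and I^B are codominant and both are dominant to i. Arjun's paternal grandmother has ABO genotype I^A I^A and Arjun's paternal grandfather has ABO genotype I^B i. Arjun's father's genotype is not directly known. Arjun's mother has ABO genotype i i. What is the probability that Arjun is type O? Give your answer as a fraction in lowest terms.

1/4

Arjun's father's ABO genotype from I^A I^A × I^B i: 1/2 I^A I^B, 1/2 I^A i.
Crossing each possibility with the mother i i and summing P(type O): 1/2·0 + 1/2·1/2 = 1/4.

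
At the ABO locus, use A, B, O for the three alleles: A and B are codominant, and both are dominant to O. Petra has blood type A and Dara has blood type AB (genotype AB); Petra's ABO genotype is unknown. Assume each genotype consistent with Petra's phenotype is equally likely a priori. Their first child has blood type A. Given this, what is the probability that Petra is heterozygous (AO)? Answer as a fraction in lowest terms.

1/2

Possible genotypes: Petra ∈ {AA, AO}; Dara ∈ {AB}.
Weight each parental genotype pair by prior × P(type-A child):
  AA × AB: posterior weight 1/2.
  AO × AB: posterior weight 1/2.
Sum the posterior weight over pairs where Petra is AO: 1/2.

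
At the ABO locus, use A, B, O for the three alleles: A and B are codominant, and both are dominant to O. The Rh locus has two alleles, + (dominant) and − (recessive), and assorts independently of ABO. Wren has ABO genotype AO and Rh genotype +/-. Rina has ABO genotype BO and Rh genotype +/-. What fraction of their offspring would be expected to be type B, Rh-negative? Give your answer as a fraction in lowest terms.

1/16

ABO cross AO × BO → offspring phenotypes: 1/4 O, 1/4 A, 1/4 B, 1/4 AB.
Rh cross +/- × +/- → 3/4 Rh+, 1/4 Rh-.
Independent loci: P(type B, Rh-negative) = 1/4 × 1/4 = 1/16.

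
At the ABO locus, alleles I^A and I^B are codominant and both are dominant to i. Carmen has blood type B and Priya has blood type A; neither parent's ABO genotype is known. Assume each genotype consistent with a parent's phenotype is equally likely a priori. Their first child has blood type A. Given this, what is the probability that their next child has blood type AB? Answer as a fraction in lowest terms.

Possible genotypes: Carmen ∈ {I^B I^B, I^B i}; Priya ∈ {I^A I^A, I^A i}.
Weight each parental genotype pair by prior × P(type-A child):
  I^B i × I^A I^A: posterior weight 2/3; P(next child type AB) = 1/2.
  I^B i × I^A i: posterior weight 1/3; P(next child type AB) = 1/4.
Weighted sum = 5/12.

5/12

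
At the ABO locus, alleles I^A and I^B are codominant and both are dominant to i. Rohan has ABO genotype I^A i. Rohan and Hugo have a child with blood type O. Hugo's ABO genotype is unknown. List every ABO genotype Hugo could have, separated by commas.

For each candidate genotype of Hugo, check whether crossing it with I^A i can produce every observed child phenotype.
  I^A I^A → possible child types {A} ✗
  I^A I^B → possible child types {A, B, AB} ✗
  I^A i → possible child types {O, A} ✓
  I^B I^B → possible child types {B, AB} ✗
  I^B i → possible child types {O, A, B, AB} ✓
  i i → possible child types {O, A} ✓

I^A i, I^B i, i i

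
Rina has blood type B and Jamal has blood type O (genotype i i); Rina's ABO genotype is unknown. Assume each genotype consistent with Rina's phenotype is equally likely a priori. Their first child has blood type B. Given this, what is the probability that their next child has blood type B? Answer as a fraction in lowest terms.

5/6

Possible genotypes: Rina ∈ {I^B I^B, I^B i}; Jamal ∈ {i i}.
Weight each parental genotype pair by prior × P(type-B child):
  I^B I^B × i i: posterior weight 2/3; P(next child type B) = 1.
  I^B i × i i: posterior weight 1/3; P(next child type B) = 1/2.
Weighted sum = 5/6.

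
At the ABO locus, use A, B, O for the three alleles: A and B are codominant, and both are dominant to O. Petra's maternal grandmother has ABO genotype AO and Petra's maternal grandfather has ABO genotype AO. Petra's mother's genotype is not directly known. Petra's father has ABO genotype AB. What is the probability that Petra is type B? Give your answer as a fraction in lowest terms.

Petra's mother's ABO genotype from AO × AO: 1/4 AA, 1/2 AO, 1/4 OO.
Crossing each possibility with the father AB and summing P(type B): 1/4·0 + 1/2·1/4 + 1/4·1/2 = 1/4.

1/4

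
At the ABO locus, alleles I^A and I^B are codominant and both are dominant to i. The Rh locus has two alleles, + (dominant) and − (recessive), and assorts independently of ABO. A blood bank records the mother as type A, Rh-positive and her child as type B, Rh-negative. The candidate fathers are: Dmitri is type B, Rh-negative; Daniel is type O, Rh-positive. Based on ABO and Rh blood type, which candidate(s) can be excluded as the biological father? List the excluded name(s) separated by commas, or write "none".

Daniel

A candidate is excluded only if no genotype consistent with his phenotype could produce a type B, Rh-negative child with a type A, Rh-positive mother.
Daniel (type O, Rh+): no genotype consistent with that phenotype can produce a type-B Rh- child with a type-A mother.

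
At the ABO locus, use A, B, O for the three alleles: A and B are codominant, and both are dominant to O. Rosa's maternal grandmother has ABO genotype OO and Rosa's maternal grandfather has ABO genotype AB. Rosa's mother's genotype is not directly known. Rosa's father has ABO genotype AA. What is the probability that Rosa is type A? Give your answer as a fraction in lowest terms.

3/4

Rosa's mother's ABO genotype from OO × AB: 1/2 AO, 1/2 BO.
Crossing each possibility with the father AA and summing P(type A): 1/2·1 + 1/2·1/2 = 3/4.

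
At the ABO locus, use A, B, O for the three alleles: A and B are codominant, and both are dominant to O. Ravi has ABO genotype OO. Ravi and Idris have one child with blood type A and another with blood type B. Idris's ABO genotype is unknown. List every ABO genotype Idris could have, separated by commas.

For each candidate genotype of Idris, check whether crossing it with OO can produce every observed child phenotype.
  AA → possible child types {A} ✗
  AB → possible child types {A, B} ✓
  AO → possible child types {O, A} ✗
  BB → possible child types {B} ✗
  BO → possible child types {O, B} ✗
  OO → possible child types {O} ✗

AB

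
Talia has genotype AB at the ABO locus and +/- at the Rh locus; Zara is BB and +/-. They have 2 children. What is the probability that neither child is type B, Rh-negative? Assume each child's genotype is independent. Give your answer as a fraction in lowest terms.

ABO cross AB × BB → 1/2 B, 1/2 AB.
Rh cross +/- × +/- → 3/4 Rh+, 1/4 Rh-; so P(type B, Rh-negative) = 1/2 × 1/4 = 1/8 per child.
P(not type B, Rh-negative) = 7/8 for one child; (7/8)^2 = 49/64.

49/64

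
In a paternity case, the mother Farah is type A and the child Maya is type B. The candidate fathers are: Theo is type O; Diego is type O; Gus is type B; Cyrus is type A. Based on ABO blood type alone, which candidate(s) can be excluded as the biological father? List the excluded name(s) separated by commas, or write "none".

Theo, Diego, Cyrus

A candidate is excluded only if no genotype consistent with his phenotype could produce a type B child with a type A mother.
Theo (type O): no genotype consistent with that phenotype can produce a type-B child with a type-A mother.
Diego (type O): no genotype consistent with that phenotype can produce a type-B child with a type-A mother.
Cyrus (type A): no genotype consistent with that phenotype can produce a type-B child with a type-A mother.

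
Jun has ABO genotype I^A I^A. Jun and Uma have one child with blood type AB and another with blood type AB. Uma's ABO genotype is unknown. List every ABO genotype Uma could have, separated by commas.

For each candidate genotype of Uma, check whether crossing it with I^A I^A can produce every observed child phenotype.
  I^A I^A → possible child types {A} ✗
  I^A I^B → possible child types {A, AB} ✓
  I^A i → possible child types {A} ✗
  I^B I^B → possible child types {AB} ✓
  I^B i → possible child types {A, AB} ✓
  i i → possible child types {A} ✗

I^A I^B, I^B I^B, I^B i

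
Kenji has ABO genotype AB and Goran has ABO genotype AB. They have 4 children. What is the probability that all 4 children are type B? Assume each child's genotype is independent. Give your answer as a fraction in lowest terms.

1/256

ABO cross AB × AB → 1/4 A, 1/4 B, 1/2 AB.
So P(type B) = 1/4 per child.
All 4 independent: (1/4)^4 = 1/256.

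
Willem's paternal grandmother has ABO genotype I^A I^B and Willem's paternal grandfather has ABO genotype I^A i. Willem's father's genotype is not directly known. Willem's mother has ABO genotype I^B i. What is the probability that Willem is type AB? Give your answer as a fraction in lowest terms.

1/4

Willem's father's ABO genotype from I^A I^B × I^A i: 1/4 I^A I^A, 1/4 I^A I^B, 1/4 I^A i, 1/4 I^B i.
Crossing each possibility with the mother I^B i and summing P(type AB): 1/4·1/2 + 1/4·1/4 + 1/4·1/4 + 1/4·0 = 1/4.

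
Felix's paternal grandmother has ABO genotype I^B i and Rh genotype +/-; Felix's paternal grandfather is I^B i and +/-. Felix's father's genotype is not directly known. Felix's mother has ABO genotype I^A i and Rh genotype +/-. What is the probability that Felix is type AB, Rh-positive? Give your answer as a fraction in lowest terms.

3/16

Felix's father's ABO genotype from I^B i × I^B i: 1/4 I^B I^B, 1/2 I^B i, 1/4 i i.
Crossing each possibility with the mother I^A i and summing P(type AB): 1/4·1/2 + 1/2·1/4 + 1/4·0 = 1/4.
Similarly for Rh via the father's Rh distribution: P(Rh+) = 3/4.
Independent loci: 1/4 × 3/4 = 3/16.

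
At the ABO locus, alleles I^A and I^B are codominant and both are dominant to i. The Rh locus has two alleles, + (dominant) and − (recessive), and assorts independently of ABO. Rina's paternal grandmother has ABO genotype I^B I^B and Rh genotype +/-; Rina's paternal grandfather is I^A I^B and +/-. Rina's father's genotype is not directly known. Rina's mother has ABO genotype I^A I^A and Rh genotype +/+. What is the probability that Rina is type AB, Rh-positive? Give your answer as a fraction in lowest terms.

Rina's father's ABO genotype from I^B I^B × I^A I^B: 1/2 I^A I^B, 1/2 I^B I^B.
Crossing each possibility with the mother I^A I^A and summing P(type AB): 1/2·1/2 + 1/2·1 = 3/4.
Similarly for Rh via the father's Rh distribution: P(Rh+) = 1.
Independent loci: 3/4 × 1 = 3/4.

3/4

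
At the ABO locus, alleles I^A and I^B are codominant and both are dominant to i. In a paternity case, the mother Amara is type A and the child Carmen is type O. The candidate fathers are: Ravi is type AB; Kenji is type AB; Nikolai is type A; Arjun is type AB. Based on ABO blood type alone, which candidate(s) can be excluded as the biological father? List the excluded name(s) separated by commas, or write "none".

Ravi, Kenji, Arjun

A candidate is excluded only if no genotype consistent with his phenotype could produce a type O child with a type A mother.
Ravi (type AB): no genotype consistent with that phenotype can produce a type-O child with a type-A mother.
Kenji (type AB): no genotype consistent with that phenotype can produce a type-O child with a type-A mother.
Arjun (type AB): no genotype consistent with that phenotype can produce a type-O child with a type-A mother.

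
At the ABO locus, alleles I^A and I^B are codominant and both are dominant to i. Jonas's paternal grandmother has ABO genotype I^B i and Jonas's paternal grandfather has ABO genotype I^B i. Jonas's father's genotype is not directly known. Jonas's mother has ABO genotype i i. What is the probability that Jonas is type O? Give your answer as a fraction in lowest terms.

1/2

Jonas's father's ABO genotype from I^B i × I^B i: 1/4 I^B I^B, 1/2 I^B i, 1/4 i i.
Crossing each possibility with the mother i i and summing P(type O): 1/4·0 + 1/2·1/2 + 1/4·1 = 1/2.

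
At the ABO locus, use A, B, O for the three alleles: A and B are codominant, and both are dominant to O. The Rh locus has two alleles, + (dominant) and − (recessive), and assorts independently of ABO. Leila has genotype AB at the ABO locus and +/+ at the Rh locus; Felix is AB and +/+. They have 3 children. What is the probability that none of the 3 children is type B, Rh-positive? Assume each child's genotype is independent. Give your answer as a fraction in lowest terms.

27/64

ABO cross AB × AB → 1/4 A, 1/4 B, 1/2 AB.
Rh cross +/+ × +/+ → 1 Rh+; so P(type B, Rh-positive) = 1/4 × 1 = 1/4 per child.
P(not type B, Rh-positive) = 3/4 for one child; (3/4)^3 = 27/64.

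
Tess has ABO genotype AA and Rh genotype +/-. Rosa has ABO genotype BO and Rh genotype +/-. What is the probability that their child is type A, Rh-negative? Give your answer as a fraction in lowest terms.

ABO cross AA × BO → offspring phenotypes: 1/2 A, 1/2 AB.
Rh cross +/- × +/- → 3/4 Rh+, 1/4 Rh-.
Independent loci: P(type A, Rh-negative) = 1/2 × 1/4 = 1/8.

1/8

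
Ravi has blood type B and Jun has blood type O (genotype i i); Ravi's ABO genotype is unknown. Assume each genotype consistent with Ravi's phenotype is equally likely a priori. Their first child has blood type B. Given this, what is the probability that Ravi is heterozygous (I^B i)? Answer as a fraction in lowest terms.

1/3

Possible genotypes: Ravi ∈ {I^B I^B, I^B i}; Jun ∈ {i i}.
Weight each parental genotype pair by prior × P(type-B child):
  I^B I^B × i i: posterior weight 2/3.
  I^B i × i i: posterior weight 1/3.
Sum the posterior weight over pairs where Ravi is I^B i: 1/3.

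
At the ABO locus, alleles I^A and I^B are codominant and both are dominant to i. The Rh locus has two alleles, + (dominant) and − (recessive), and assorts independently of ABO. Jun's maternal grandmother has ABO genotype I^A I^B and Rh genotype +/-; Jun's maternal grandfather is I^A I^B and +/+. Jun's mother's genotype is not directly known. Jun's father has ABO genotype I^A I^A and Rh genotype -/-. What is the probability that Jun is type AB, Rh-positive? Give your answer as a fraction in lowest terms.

3/8

Jun's mother's ABO genotype from I^A I^B × I^A I^B: 1/4 I^A I^A, 1/2 I^A I^B, 1/4 I^B I^B.
Crossing each possibility with the father I^A I^A and summing P(type AB): 1/4·0 + 1/2·1/2 + 1/4·1 = 1/2.
Similarly for Rh via the mother's Rh distribution: P(Rh+) = 3/4.
Independent loci: 1/2 × 3/4 = 3/8.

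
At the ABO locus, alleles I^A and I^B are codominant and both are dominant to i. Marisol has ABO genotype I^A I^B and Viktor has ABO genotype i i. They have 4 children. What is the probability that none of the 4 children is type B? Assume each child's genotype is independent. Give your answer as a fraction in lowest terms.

ABO cross I^A I^B × i i → 1/2 A, 1/2 B.
So P(type B) = 1/2 per child.
P(not type B) = 1/2 for one child; (1/2)^4 = 1/16.

1/16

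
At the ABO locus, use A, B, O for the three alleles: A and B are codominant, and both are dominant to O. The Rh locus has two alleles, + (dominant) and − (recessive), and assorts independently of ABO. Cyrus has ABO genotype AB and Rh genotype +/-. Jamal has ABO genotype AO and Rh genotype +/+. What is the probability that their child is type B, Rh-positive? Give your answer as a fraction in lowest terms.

ABO cross AB × AO → offspring phenotypes: 1/2 A, 1/4 B, 1/4 AB.
Rh cross +/- × +/+ → 1 Rh+.
Independent loci: P(type B, Rh-positive) = 1/4 × 1 = 1/4.

1/4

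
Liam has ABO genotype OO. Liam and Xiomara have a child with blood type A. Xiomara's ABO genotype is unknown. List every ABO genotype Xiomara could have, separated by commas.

AA, AB, AO

For each candidate genotype of Xiomara, check whether crossing it with OO can produce every observed child phenotype.
  AA → possible child types {A} ✓
  AB → possible child types {A, B} ✓
  AO → possible child types {O, A} ✓
  BB → possible child types {B} ✗
  BO → possible child types {O, B} ✗
  OO → possible child types {O} ✗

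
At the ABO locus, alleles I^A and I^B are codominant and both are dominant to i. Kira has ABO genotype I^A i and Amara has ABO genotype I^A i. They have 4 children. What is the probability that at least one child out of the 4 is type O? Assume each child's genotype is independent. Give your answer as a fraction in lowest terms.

ABO cross I^A i × I^A i → 1/4 O, 3/4 A.
So P(type O) = 1/4 per child.
P(none) = (3/4)^4 = 81/256; P(at least one) = 1 − 81/256 = 175/256.

175/256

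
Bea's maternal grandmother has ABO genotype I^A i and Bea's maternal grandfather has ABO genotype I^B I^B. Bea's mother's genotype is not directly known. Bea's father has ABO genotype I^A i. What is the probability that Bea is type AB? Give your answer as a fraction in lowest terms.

1/4

Bea's mother's ABO genotype from I^A i × I^B I^B: 1/2 I^A I^B, 1/2 I^B i.
Crossing each possibility with the father I^A i and summing P(type AB): 1/2·1/4 + 1/2·1/4 = 1/4.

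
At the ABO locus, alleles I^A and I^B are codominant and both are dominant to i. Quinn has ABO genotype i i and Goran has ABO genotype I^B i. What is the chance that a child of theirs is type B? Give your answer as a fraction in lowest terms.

ABO cross i i × I^B i → offspring phenotypes: 1/2 O, 1/2 B.
So P(type B) = 1/2.

1/2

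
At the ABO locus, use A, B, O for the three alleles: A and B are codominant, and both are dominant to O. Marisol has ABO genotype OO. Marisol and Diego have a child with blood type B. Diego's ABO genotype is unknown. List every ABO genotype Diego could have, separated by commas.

For each candidate genotype of Diego, check whether crossing it with OO can produce every observed child phenotype.
  AA → possible child types {A} ✗
  AB → possible child types {A, B} ✓
  AO → possible child types {O, A} ✗
  BB → possible child types {B} ✓
  BO → possible child types {O, B} ✓
  OO → possible child types {O} ✗

AB, BB, BO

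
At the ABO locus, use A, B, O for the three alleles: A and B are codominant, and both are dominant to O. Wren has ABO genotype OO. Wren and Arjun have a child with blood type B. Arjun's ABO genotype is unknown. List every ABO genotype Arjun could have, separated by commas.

AB, BB, BO

For each candidate genotype of Arjun, check whether crossing it with OO can produce every observed child phenotype.
  AA → possible child types {A} ✗
  AB → possible child types {A, B} ✓
  AO → possible child types {O, A} ✗
  BB → possible child types {B} ✓
  BO → possible child types {O, B} ✓
  OO → possible child types {O} ✗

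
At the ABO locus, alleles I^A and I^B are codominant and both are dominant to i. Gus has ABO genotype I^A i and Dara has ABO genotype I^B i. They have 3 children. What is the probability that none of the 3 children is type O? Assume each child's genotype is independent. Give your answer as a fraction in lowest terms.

27/64

ABO cross I^A i × I^B i → 1/4 O, 1/4 A, 1/4 B, 1/4 AB.
So P(type O) = 1/4 per child.
P(not type O) = 3/4 for one child; (3/4)^3 = 27/64.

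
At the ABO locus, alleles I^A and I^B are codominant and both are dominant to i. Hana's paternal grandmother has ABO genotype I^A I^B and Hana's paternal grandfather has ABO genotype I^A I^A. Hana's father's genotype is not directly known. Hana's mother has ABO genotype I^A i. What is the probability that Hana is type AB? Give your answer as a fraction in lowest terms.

1/8

Hana's father's ABO genotype from I^A I^B × I^A I^A: 1/2 I^A I^A, 1/2 I^A I^B.
Crossing each possibility with the mother I^A i and summing P(type AB): 1/2·0 + 1/2·1/4 = 1/8.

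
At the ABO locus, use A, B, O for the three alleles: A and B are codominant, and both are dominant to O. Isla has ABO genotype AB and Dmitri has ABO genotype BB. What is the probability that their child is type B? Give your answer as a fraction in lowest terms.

ABO cross AB × BB → offspring phenotypes: 1/2 B, 1/2 AB.
So P(type B) = 1/2.

1/2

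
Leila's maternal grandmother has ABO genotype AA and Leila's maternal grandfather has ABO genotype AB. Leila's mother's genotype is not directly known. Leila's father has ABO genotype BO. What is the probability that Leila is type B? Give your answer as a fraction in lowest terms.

1/4

Leila's mother's ABO genotype from AA × AB: 1/2 AA, 1/2 AB.
Crossing each possibility with the father BO and summing P(type B): 1/2·0 + 1/2·1/2 = 1/4.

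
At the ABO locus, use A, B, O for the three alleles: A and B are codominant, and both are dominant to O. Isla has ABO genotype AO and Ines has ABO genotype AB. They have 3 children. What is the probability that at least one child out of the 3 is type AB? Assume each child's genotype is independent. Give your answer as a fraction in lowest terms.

ABO cross AO × AB → 1/2 A, 1/4 B, 1/4 AB.
So P(type AB) = 1/4 per child.
P(none) = (3/4)^3 = 27/64; P(at least one) = 1 − 27/64 = 37/64.

37/64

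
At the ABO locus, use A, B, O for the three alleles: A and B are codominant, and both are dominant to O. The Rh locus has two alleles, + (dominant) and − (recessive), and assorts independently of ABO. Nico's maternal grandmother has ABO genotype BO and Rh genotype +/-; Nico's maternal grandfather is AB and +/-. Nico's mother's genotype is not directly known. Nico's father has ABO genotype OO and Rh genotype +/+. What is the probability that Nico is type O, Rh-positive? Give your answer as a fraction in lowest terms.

Nico's mother's ABO genotype from BO × AB: 1/4 AB, 1/4 AO, 1/4 BB, 1/4 BO.
Crossing each possibility with the father OO and summing P(type O): 1/4·0 + 1/4·1/2 + 1/4·0 + 1/4·1/2 = 1/4.
Similarly for Rh via the mother's Rh distribution: P(Rh+) = 1.
Independent loci: 1/4 × 1 = 1/4.

1/4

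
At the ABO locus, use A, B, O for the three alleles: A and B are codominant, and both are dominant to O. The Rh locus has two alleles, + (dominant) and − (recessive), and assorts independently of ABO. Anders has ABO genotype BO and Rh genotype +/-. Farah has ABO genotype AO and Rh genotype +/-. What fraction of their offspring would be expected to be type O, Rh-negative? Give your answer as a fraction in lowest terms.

1/16

ABO cross BO × AO → offspring phenotypes: 1/4 O, 1/4 A, 1/4 B, 1/4 AB.
Rh cross +/- × +/- → 3/4 Rh+, 1/4 Rh-.
Independent loci: P(type O, Rh-negative) = 1/4 × 1/4 = 1/16.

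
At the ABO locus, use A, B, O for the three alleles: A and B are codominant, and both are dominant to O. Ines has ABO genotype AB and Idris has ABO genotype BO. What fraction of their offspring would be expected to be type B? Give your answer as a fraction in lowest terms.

1/2

ABO cross AB × BO → offspring phenotypes: 1/4 A, 1/2 B, 1/4 AB.
So P(type B) = 1/2.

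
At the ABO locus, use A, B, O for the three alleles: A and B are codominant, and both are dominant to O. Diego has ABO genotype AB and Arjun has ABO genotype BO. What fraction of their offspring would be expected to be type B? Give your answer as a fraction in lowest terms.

1/2

ABO cross AB × BO → offspring phenotypes: 1/4 A, 1/2 B, 1/4 AB.
So P(type B) = 1/2.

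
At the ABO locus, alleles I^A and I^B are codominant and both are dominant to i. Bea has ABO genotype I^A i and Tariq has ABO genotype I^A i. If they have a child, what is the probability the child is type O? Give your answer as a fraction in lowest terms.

1/4

ABO cross I^A i × I^A i → offspring phenotypes: 1/4 O, 3/4 A.
So P(type O) = 1/4.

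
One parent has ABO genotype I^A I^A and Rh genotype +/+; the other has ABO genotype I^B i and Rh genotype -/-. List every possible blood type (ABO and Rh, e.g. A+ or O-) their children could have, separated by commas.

Gametes from I^A I^A × I^B i give offspring ABO genotypes I^A I^B, I^A i, i.e. phenotypes A, AB.
Rh cross +/+ × -/- → phenotypes Rh+.
Combining independently: A+, AB+.

A+, AB+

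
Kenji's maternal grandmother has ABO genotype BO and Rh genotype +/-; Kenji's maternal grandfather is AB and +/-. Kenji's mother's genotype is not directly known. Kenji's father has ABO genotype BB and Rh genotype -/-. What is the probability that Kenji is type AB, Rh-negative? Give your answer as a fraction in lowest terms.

Kenji's mother's ABO genotype from BO × AB: 1/4 AB, 1/4 AO, 1/4 BB, 1/4 BO.
Crossing each possibility with the father BB and summing P(type AB): 1/4·1/2 + 1/4·1/2 + 1/4·0 + 1/4·0 = 1/4.
Similarly for Rh via the mother's Rh distribution: P(Rh-) = 1/2.
Independent loci: 1/4 × 1/2 = 1/8.

1/8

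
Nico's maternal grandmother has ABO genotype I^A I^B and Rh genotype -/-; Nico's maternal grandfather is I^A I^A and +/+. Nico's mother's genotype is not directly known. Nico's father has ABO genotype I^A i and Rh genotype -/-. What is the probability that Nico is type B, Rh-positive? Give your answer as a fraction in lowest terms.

1/16

Nico's mother's ABO genotype from I^A I^B × I^A I^A: 1/2 I^A I^A, 1/2 I^A I^B.
Crossing each possibility with the father I^A i and summing P(type B): 1/2·0 + 1/2·1/4 = 1/8.
Similarly for Rh via the mother's Rh distribution: P(Rh+) = 1/2.
Independent loci: 1/8 × 1/2 = 1/16.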